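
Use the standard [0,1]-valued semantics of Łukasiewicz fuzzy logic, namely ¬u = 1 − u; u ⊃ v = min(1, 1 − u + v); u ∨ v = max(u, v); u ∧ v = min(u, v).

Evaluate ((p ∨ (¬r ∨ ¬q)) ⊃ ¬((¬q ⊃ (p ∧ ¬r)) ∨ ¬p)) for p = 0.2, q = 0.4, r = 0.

¬r: Łukasiewicz ¬ gives 1 − 0 = 1
¬q: Łukasiewicz ¬ gives 1 − 0.4 = 0.6
(¬r ∨ ¬q) = max(1, 0.6) = 1
(p ∨ (¬r ∨ ¬q)) = max(0.2, 1) = 1
¬q: Łukasiewicz ¬ gives 1 − 0.4 = 0.6
¬r: Łukasiewicz ¬ gives 1 − 0 = 1
(p ∧ ¬r) = min(0.2, 1) = 0.2
(¬q ⊃ (p ∧ ¬r)): min(1, 1 − 0.6 + 0.2) = 0.6
¬p: Łukasiewicz ¬ gives 1 − 0.2 = 0.8
((¬q ⊃ (p ∧ ¬r)) ∨ ¬p) = max(0.6, 0.8) = 0.8
¬((¬q ⊃ (p ∧ ¬r)) ∨ ¬p): Łukasiewicz ¬ gives 1 − 0.8 = 0.2
((p ∨ (¬r ∨ ¬q)) ⊃ ¬((¬q ⊃ (p ∧ ¬r)) ∨ ¬p)): min(1, 1 − 1 + 0.2) = 0.2

0.20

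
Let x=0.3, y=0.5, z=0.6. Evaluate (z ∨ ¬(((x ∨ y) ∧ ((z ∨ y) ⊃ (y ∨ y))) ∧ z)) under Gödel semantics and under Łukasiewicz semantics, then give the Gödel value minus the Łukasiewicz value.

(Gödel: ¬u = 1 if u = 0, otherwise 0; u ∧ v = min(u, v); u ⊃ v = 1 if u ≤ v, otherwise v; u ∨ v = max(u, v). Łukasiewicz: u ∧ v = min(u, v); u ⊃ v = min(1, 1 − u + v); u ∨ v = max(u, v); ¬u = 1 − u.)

0.00

Gödel evaluation:
  (x ∨ y) = max(0.3, 0.5) = 0.5
  (z ∨ y) = max(0.6, 0.5) = 0.6
  (y ∨ y) = max(0.5, 0.5) = 0.5
  ((z ∨ y) ⊃ (y ∨ y)): 0.6 > 0.5, so result = 0.5
  ((x ∨ y) ∧ ((z ∨ y) ⊃ (y ∨ y))) = min(0.5, 0.5) = 0.5
  (((x ∨ y) ∧ ((z ∨ y) ⊃ (y ∨ y))) ∧ z) = min(0.5, 0.6) = 0.5
  ¬(((x ∨ y) ∧ ((z ∨ y) ⊃ (y ∨ y))) ∧ z): Gödel ¬ of 0.5 = 0 (operand ≠ 0)
  (z ∨ ¬(((x ∨ y) ∧ ((z ∨ y) ⊃ (y ∨ y))) ∧ z)) = max(0.6, 0) = 0.6
  Gödel value = 0.6
Łukasiewicz evaluation:
  (x ∨ y) = max(0.3, 0.5) = 0.5
  (z ∨ y) = max(0.6, 0.5) = 0.6
  (y ∨ y) = max(0.5, 0.5) = 0.5
  ((z ∨ y) ⊃ (y ∨ y)): min(1, 1 − 0.6 + 0.5) = 0.9
  ((x ∨ y) ∧ ((z ∨ y) ⊃ (y ∨ y))) = min(0.5, 0.9) = 0.5
  (((x ∨ y) ∧ ((z ∨ y) ⊃ (y ∨ y))) ∧ z) = min(0.5, 0.6) = 0.5
  ¬(((x ∨ y) ∧ ((z ∨ y) ⊃ (y ∨ y))) ∧ z): Łukasiewicz ¬ gives 1 − 0.5 = 0.5
  (z ∨ ¬(((x ∨ y) ∧ ((z ∨ y) ⊃ (y ∨ y))) ∧ z)) = max(0.6, 0.5) = 0.6
  Łukasiewicz value = 0.6
Difference: 0.6 − 0.6 = 0.00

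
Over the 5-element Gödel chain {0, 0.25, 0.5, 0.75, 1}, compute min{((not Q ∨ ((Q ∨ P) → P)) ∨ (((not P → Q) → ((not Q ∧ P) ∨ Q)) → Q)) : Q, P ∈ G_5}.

0.25

The minimum is attained at Q = 0.25, P = 0:
  not Q: Gödel ¬ of 0.25 = 0 (operand ≠ 0)
  (Q ∨ P) = max(0.25, 0) = 0.25
  ((Q ∨ P) → P): 0.25 > 0, so result = 0
  (not Q ∨ ((Q ∨ P) → P)) = max(0, 0) = 0
  not P: Gödel ¬ of 0 = 1 (operand is 0)
  (not P → Q): 1 > 0.25, so result = 0.25
  not Q: Gödel ¬ of 0.25 = 0 (operand ≠ 0)
  (not Q ∧ P) = min(0, 0) = 0
  ((not Q ∧ P) ∨ Q) = max(0, 0.25) = 0.25
  ((not P → Q) → ((not Q ∧ P) ∨ Q)): 0.25 ≤ 0.25, so result = 1
  (((not P → Q) → ((not Q ∧ P) ∨ Q)) → Q): 1 > 0.25, so result = 0.25
  ((not Q ∨ ((Q ∨ P) → P)) ∨ (((not P → Q) → ((not Q ∧ P) ∨ Q)) → Q)) = max(0, 0.25) = 0.25
Checking all 25 assignments confirms none give a value below 0.25.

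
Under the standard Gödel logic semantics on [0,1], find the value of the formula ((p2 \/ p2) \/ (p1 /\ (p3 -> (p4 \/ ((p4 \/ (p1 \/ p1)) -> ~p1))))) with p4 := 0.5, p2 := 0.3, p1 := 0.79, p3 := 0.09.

(p2 \/ p2) = max(0.3, 0.3) = 0.3
(p1 \/ p1) = max(0.79, 0.79) = 0.79
(p4 \/ (p1 \/ p1)) = max(0.5, 0.79) = 0.79
~p1: Gödel ¬ of 0.79 = 0 (operand ≠ 0)
((p4 \/ (p1 \/ p1)) -> ~p1): 0.79 > 0, so result = 0
(p4 \/ ((p4 \/ (p1 \/ p1)) -> ~p1)) = max(0.5, 0) = 0.5
(p3 -> (p4 \/ ((p4 \/ (p1 \/ p1)) -> ~p1))): 0.09 ≤ 0.5, so result = 1
(p1 /\ (p3 -> (p4 \/ ((p4 \/ (p1 \/ p1)) -> ~p1)))) = min(0.79, 1) = 0.79
((p2 \/ p2) \/ (p1 /\ (p3 -> (p4 \/ ((p4 \/ (p1 \/ p1)) -> ~p1))))) = max(0.3, 0.79) = 0.79

0.79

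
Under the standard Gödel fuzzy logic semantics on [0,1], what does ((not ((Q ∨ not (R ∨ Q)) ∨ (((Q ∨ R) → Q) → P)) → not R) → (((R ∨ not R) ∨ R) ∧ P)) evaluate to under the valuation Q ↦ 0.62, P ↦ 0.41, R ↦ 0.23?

(R ∨ Q) = max(0.23, 0.62) = 0.62
not (R ∨ Q): Gödel ¬ of 0.62 = 0 (operand ≠ 0)
(Q ∨ not (R ∨ Q)) = max(0.62, 0) = 0.62
(Q ∨ R) = max(0.62, 0.23) = 0.62
((Q ∨ R) → Q): 0.62 ≤ 0.62, so result = 1
(((Q ∨ R) → Q) → P): 1 > 0.41, so result = 0.41
((Q ∨ not (R ∨ Q)) ∨ (((Q ∨ R) → Q) → P)) = max(0.62, 0.41) = 0.62
not ((Q ∨ not (R ∨ Q)) ∨ (((Q ∨ R) → Q) → P)): Gödel ¬ of 0.62 = 0 (operand ≠ 0)
not R: Gödel ¬ of 0.23 = 0 (operand ≠ 0)
(not ((Q ∨ not (R ∨ Q)) ∨ (((Q ∨ R) → Q) → P)) → not R): 0 ≤ 0, so result = 1
not R: Gödel ¬ of 0.23 = 0 (operand ≠ 0)
(R ∨ not R) = max(0.23, 0) = 0.23
((R ∨ not R) ∨ R) = max(0.23, 0.23) = 0.23
(((R ∨ not R) ∨ R) ∧ P) = min(0.23, 0.41) = 0.23
((not ((Q ∨ not (R ∨ Q)) ∨ (((Q ∨ R) → Q) → P)) → not R) → (((R ∨ not R) ∨ R) ∧ P)): 1 > 0.23, so result = 0.23

0.23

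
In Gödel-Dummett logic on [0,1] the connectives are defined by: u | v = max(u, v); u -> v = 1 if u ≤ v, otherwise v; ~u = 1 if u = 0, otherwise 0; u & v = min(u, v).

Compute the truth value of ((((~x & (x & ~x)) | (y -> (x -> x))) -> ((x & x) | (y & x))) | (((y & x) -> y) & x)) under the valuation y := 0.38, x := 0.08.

0.08

~x: Gödel ¬ of 0.08 = 0 (operand ≠ 0)
~x: Gödel ¬ of 0.08 = 0 (operand ≠ 0)
(x & ~x) = min(0.08, 0) = 0
(~x & (x & ~x)) = min(0, 0) = 0
(x -> x): 0.08 ≤ 0.08, so result = 1
(y -> (x -> x)): 0.38 ≤ 1, so result = 1
((~x & (x & ~x)) | (y -> (x -> x))) = max(0, 1) = 1
(x & x) = min(0.08, 0.08) = 0.08
(y & x) = min(0.38, 0.08) = 0.08
((x & x) | (y & x)) = max(0.08, 0.08) = 0.08
(((~x & (x & ~x)) | (y -> (x -> x))) -> ((x & x) | (y & x))): 1 > 0.08, so result = 0.08
(y & x) = min(0.38, 0.08) = 0.08
((y & x) -> y): 0.08 ≤ 0.38, so result = 1
(((y & x) -> y) & x) = min(1, 0.08) = 0.08
((((~x & (x & ~x)) | (y -> (x -> x))) -> ((x & x) | (y & x))) | (((y & x) -> y) & x)) = max(0.08, 0.08) = 0.08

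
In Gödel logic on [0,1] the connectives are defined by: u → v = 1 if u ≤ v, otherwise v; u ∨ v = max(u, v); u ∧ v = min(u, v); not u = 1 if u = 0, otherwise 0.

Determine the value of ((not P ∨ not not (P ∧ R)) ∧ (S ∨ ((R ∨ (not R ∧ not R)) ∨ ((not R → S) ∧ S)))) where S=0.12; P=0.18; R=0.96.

not P: Gödel ¬ of 0.18 = 0 (operand ≠ 0)
(P ∧ R) = min(0.18, 0.96) = 0.18
not (P ∧ R): Gödel ¬ of 0.18 = 0 (operand ≠ 0)
not not (P ∧ R): Gödel ¬ of 0 = 1 (operand is 0)
(not P ∨ not not (P ∧ R)) = max(0, 1) = 1
not R: Gödel ¬ of 0.96 = 0 (operand ≠ 0)
not R: Gödel ¬ of 0.96 = 0 (operand ≠ 0)
(not R ∧ not R) = min(0, 0) = 0
(R ∨ (not R ∧ not R)) = max(0.96, 0) = 0.96
not R: Gödel ¬ of 0.96 = 0 (operand ≠ 0)
(not R → S): 0 ≤ 0.12, so result = 1
((not R → S) ∧ S) = min(1, 0.12) = 0.12
((R ∨ (not R ∧ not R)) ∨ ((not R → S) ∧ S)) = max(0.96, 0.12) = 0.96
(S ∨ ((R ∨ (not R ∧ not R)) ∨ ((not R → S) ∧ S))) = max(0.12, 0.96) = 0.96
((not P ∨ not not (P ∧ R)) ∧ (S ∨ ((R ∨ (not R ∧ not R)) ∨ ((not R → S) ∧ S)))) = min(1, 0.96) = 0.96

0.96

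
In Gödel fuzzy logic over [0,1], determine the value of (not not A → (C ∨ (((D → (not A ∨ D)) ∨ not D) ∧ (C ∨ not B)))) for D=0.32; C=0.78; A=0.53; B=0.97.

0.78

not A: Gödel ¬ of 0.53 = 0 (operand ≠ 0)
not not A: Gödel ¬ of 0 = 1 (operand is 0)
not A: Gödel ¬ of 0.53 = 0 (operand ≠ 0)
(not A ∨ D) = max(0, 0.32) = 0.32
(D → (not A ∨ D)): 0.32 ≤ 0.32, so result = 1
not D: Gödel ¬ of 0.32 = 0 (operand ≠ 0)
((D → (not A ∨ D)) ∨ not D) = max(1, 0) = 1
not B: Gödel ¬ of 0.97 = 0 (operand ≠ 0)
(C ∨ not B) = max(0.78, 0) = 0.78
(((D → (not A ∨ D)) ∨ not D) ∧ (C ∨ not B)) = min(1, 0.78) = 0.78
(C ∨ (((D → (not A ∨ D)) ∨ not D) ∧ (C ∨ not B))) = max(0.78, 0.78) = 0.78
(not not A → (C ∨ (((D → (not A ∨ D)) ∨ not D) ∧ (C ∨ not B)))): 1 > 0.78, so result = 0.78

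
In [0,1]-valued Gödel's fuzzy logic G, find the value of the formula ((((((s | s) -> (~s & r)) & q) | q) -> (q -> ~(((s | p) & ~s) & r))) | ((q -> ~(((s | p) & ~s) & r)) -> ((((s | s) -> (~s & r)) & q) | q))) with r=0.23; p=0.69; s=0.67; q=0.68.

1.00

(s | s) = max(0.67, 0.67) = 0.67
~s: Gödel ¬ of 0.67 = 0 (operand ≠ 0)
(~s & r) = min(0, 0.23) = 0
((s | s) -> (~s & r)): 0.67 > 0, so result = 0
(((s | s) -> (~s & r)) & q) = min(0, 0.68) = 0
((((s | s) -> (~s & r)) & q) | q) = max(0, 0.68) = 0.68
(s | p) = max(0.67, 0.69) = 0.69
~s: Gödel ¬ of 0.67 = 0 (operand ≠ 0)
((s | p) & ~s) = min(0.69, 0) = 0
(((s | p) & ~s) & r) = min(0, 0.23) = 0
~(((s | p) & ~s) & r): Gödel ¬ of 0 = 1 (operand is 0)
(q -> ~(((s | p) & ~s) & r)): 0.68 ≤ 1, so result = 1
(((((s | s) -> (~s & r)) & q) | q) -> (q -> ~(((s | p) & ~s) & r))): 0.68 ≤ 1, so result = 1
(s | p) = max(0.67, 0.69) = 0.69
~s: Gödel ¬ of 0.67 = 0 (operand ≠ 0)
((s | p) & ~s) = min(0.69, 0) = 0
(((s | p) & ~s) & r) = min(0, 0.23) = 0
~(((s | p) & ~s) & r): Gödel ¬ of 0 = 1 (operand is 0)
(q -> ~(((s | p) & ~s) & r)): 0.68 ≤ 1, so result = 1
(s | s) = max(0.67, 0.67) = 0.67
~s: Gödel ¬ of 0.67 = 0 (operand ≠ 0)
(~s & r) = min(0, 0.23) = 0
((s | s) -> (~s & r)): 0.67 > 0, so result = 0
(((s | s) -> (~s & r)) & q) = min(0, 0.68) = 0
((((s | s) -> (~s & r)) & q) | q) = max(0, 0.68) = 0.68
((q -> ~(((s | p) & ~s) & r)) -> ((((s | s) -> (~s & r)) & q) | q)): 1 > 0.68, so result = 0.68
((((((s | s) -> (~s & r)) & q) | q) -> (q -> ~(((s | p) & ~s) & r))) | ((q -> ~(((s | p) & ~s) & r)) -> ((((s | s) -> (~s & r)) & q) | q))) = max(1, 0.68) = 1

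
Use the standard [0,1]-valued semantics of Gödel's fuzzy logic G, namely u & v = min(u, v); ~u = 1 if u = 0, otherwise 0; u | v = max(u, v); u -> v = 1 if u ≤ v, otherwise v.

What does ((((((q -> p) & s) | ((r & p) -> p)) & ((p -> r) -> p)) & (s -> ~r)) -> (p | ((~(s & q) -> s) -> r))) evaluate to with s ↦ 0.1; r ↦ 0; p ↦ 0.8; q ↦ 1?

0.80

(q -> p): 1 > 0.8, so result = 0.8
((q -> p) & s) = min(0.8, 0.1) = 0.1
(r & p) = min(0, 0.8) = 0
((r & p) -> p): 0 ≤ 0.8, so result = 1
(((q -> p) & s) | ((r & p) -> p)) = max(0.1, 1) = 1
(p -> r): 0.8 > 0, so result = 0
((p -> r) -> p): 0 ≤ 0.8, so result = 1
((((q -> p) & s) | ((r & p) -> p)) & ((p -> r) -> p)) = min(1, 1) = 1
~r: Gödel ¬ of 0 = 1 (operand is 0)
(s -> ~r): 0.1 ≤ 1, so result = 1
(((((q -> p) & s) | ((r & p) -> p)) & ((p -> r) -> p)) & (s -> ~r)) = min(1, 1) = 1
(s & q) = min(0.1, 1) = 0.1
~(s & q): Gödel ¬ of 0.1 = 0 (operand ≠ 0)
(~(s & q) -> s): 0 ≤ 0.1, so result = 1
((~(s & q) -> s) -> r): 1 > 0, so result = 0
(p | ((~(s & q) -> s) -> r)) = max(0.8, 0) = 0.8
((((((q -> p) & s) | ((r & p) -> p)) & ((p -> r) -> p)) & (s -> ~r)) -> (p | ((~(s & q) -> s) -> r))): 1 > 0.8, so result = 0.8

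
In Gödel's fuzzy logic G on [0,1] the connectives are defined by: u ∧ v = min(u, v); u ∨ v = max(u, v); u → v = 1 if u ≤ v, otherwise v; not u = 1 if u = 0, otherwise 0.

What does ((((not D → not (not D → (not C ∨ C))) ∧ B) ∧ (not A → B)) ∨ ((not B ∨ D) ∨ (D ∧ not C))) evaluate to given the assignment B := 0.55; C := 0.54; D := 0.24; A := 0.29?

not D: Gödel ¬ of 0.24 = 0 (operand ≠ 0)
not D: Gödel ¬ of 0.24 = 0 (operand ≠ 0)
not C: Gödel ¬ of 0.54 = 0 (operand ≠ 0)
(not C ∨ C) = max(0, 0.54) = 0.54
(not D → (not C ∨ C)): 0 ≤ 0.54, so result = 1
not (not D → (not C ∨ C)): Gödel ¬ of 1 = 0 (operand ≠ 0)
(not D → not (not D → (not C ∨ C))): 0 ≤ 0, so result = 1
((not D → not (not D → (not C ∨ C))) ∧ B) = min(1, 0.55) = 0.55
not A: Gödel ¬ of 0.29 = 0 (operand ≠ 0)
(not A → B): 0 ≤ 0.55, so result = 1
(((not D → not (not D → (not C ∨ C))) ∧ B) ∧ (not A → B)) = min(0.55, 1) = 0.55
not B: Gödel ¬ of 0.55 = 0 (operand ≠ 0)
(not B ∨ D) = max(0, 0.24) = 0.24
not C: Gödel ¬ of 0.54 = 0 (operand ≠ 0)
(D ∧ not C) = min(0.24, 0) = 0
((not B ∨ D) ∨ (D ∧ not C)) = max(0.24, 0) = 0.24
((((not D → not (not D → (not C ∨ C))) ∧ B) ∧ (not A → B)) ∨ ((not B ∨ D) ∨ (D ∧ not C))) = max(0.55, 0.24) = 0.55

0.55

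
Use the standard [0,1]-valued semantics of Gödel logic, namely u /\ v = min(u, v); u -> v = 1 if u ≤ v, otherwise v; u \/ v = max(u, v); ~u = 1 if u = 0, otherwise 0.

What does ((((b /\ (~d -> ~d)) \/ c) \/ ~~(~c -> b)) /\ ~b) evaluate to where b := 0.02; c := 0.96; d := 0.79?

0.00

~d: Gödel ¬ of 0.79 = 0 (operand ≠ 0)
~d: Gödel ¬ of 0.79 = 0 (operand ≠ 0)
(~d -> ~d): 0 ≤ 0, so result = 1
(b /\ (~d -> ~d)) = min(0.02, 1) = 0.02
((b /\ (~d -> ~d)) \/ c) = max(0.02, 0.96) = 0.96
~c: Gödel ¬ of 0.96 = 0 (operand ≠ 0)
(~c -> b): 0 ≤ 0.02, so result = 1
~(~c -> b): Gödel ¬ of 1 = 0 (operand ≠ 0)
~~(~c -> b): Gödel ¬ of 0 = 1 (operand is 0)
(((b /\ (~d -> ~d)) \/ c) \/ ~~(~c -> b)) = max(0.96, 1) = 1
~b: Gödel ¬ of 0.02 = 0 (operand ≠ 0)
((((b /\ (~d -> ~d)) \/ c) \/ ~~(~c -> b)) /\ ~b) = min(1, 0) = 0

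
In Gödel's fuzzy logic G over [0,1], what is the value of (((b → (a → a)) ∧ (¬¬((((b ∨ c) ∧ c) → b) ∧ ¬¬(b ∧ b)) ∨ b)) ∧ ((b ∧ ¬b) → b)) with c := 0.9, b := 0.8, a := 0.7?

(a → a): 0.7 ≤ 0.7, so result = 1
(b → (a → a)): 0.8 ≤ 1, so result = 1
(b ∨ c) = max(0.8, 0.9) = 0.9
((b ∨ c) ∧ c) = min(0.9, 0.9) = 0.9
(((b ∨ c) ∧ c) → b): 0.9 > 0.8, so result = 0.8
(b ∧ b) = min(0.8, 0.8) = 0.8
¬(b ∧ b): Gödel ¬ of 0.8 = 0 (operand ≠ 0)
¬¬(b ∧ b): Gödel ¬ of 0 = 1 (operand is 0)
((((b ∨ c) ∧ c) → b) ∧ ¬¬(b ∧ b)) = min(0.8, 1) = 0.8
¬((((b ∨ c) ∧ c) → b) ∧ ¬¬(b ∧ b)): Gödel ¬ of 0.8 = 0 (operand ≠ 0)
¬¬((((b ∨ c) ∧ c) → b) ∧ ¬¬(b ∧ b)): Gödel ¬ of 0 = 1 (operand is 0)
(¬¬((((b ∨ c) ∧ c) → b) ∧ ¬¬(b ∧ b)) ∨ b) = max(1, 0.8) = 1
((b → (a → a)) ∧ (¬¬((((b ∨ c) ∧ c) → b) ∧ ¬¬(b ∧ b)) ∨ b)) = min(1, 1) = 1
¬b: Gödel ¬ of 0.8 = 0 (operand ≠ 0)
(b ∧ ¬b) = min(0.8, 0) = 0
((b ∧ ¬b) → b): 0 ≤ 0.8, so result = 1
(((b → (a → a)) ∧ (¬¬((((b ∨ c) ∧ c) → b) ∧ ¬¬(b ∧ b)) ∨ b)) ∧ ((b ∧ ¬b) → b)) = min(1, 1) = 1

1.00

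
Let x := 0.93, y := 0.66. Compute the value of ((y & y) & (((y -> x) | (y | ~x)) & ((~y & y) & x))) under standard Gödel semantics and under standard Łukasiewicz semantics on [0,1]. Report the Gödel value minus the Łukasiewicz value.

-0.34

Gödel evaluation:
  (y & y) = min(0.66, 0.66) = 0.66
  (y -> x): 0.66 ≤ 0.93, so result = 1
  ~x: Gödel ¬ of 0.93 = 0 (operand ≠ 0)
  (y | ~x) = max(0.66, 0) = 0.66
  ((y -> x) | (y | ~x)) = max(1, 0.66) = 1
  ~y: Gödel ¬ of 0.66 = 0 (operand ≠ 0)
  (~y & y) = min(0, 0.66) = 0
  ((~y & y) & x) = min(0, 0.93) = 0
  (((y -> x) | (y | ~x)) & ((~y & y) & x)) = min(1, 0) = 0
  ((y & y) & (((y -> x) | (y | ~x)) & ((~y & y) & x))) = min(0.66, 0) = 0
  Gödel value = 0
Łukasiewicz evaluation:
  (y & y) = min(0.66, 0.66) = 0.66
  (y -> x): min(1, 1 − 0.66 + 0.93) = 1
  ~x: Łukasiewicz ¬ gives 1 − 0.93 = 0.07
  (y | ~x) = max(0.66, 0.07) = 0.66
  ((y -> x) | (y | ~x)) = max(1, 0.66) = 1
  ~y: Łukasiewicz ¬ gives 1 − 0.66 = 0.34
  (~y & y) = min(0.34, 0.66) = 0.34
  ((~y & y) & x) = min(0.34, 0.93) = 0.34
  (((y -> x) | (y | ~x)) & ((~y & y) & x)) = min(1, 0.34) = 0.34
  ((y & y) & (((y -> x) | (y | ~x)) & ((~y & y) & x))) = min(0.66, 0.34) = 0.34
  Łukasiewicz value = 0.34
Difference: 0 − 0.34 = -0.34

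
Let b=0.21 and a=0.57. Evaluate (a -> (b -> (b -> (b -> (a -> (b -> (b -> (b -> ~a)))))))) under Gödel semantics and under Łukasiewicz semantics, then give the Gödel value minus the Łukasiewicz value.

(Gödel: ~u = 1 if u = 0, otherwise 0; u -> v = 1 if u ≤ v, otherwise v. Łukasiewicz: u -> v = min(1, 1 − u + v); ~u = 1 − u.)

-1.00

Gödel evaluation:
  ~a: Gödel ¬ of 0.57 = 0 (operand ≠ 0)
  (b -> ~a): 0.21 > 0, so result = 0
  (b -> (b -> ~a)): 0.21 > 0, so result = 0
  (b -> (b -> (b -> ~a))): 0.21 > 0, so result = 0
  (a -> (b -> (b -> (b -> ~a)))): 0.57 > 0, so result = 0
  (b -> (a -> (b -> (b -> (b -> ~a))))): 0.21 > 0, so result = 0
  (b -> (b -> (a -> (b -> (b -> (b -> ~a)))))): 0.21 > 0, so result = 0
  (b -> (b -> (b -> (a -> (b -> (b -> (b -> ~a))))))): 0.21 > 0, so result = 0
  (a -> (b -> (b -> (b -> (a -> (b -> (b -> (b -> ~a)))))))): 0.57 > 0, so result = 0
  Gödel value = 0
Łukasiewicz evaluation:
  ~a: Łukasiewicz ¬ gives 1 − 0.57 = 0.43
  (b -> ~a): min(1, 1 − 0.21 + 0.43) = 1
  (b -> (b -> ~a)): min(1, 1 − 0.21 + 1) = 1
  (b -> (b -> (b -> ~a))): min(1, 1 − 0.21 + 1) = 1
  (a -> (b -> (b -> (b -> ~a)))): min(1, 1 − 0.57 + 1) = 1
  (b -> (a -> (b -> (b -> (b -> ~a))))): min(1, 1 − 0.21 + 1) = 1
  (b -> (b -> (a -> (b -> (b -> (b -> ~a)))))): min(1, 1 − 0.21 + 1) = 1
  (b -> (b -> (b -> (a -> (b -> (b -> (b -> ~a))))))): min(1, 1 − 0.21 + 1) = 1
  (a -> (b -> (b -> (b -> (a -> (b -> (b -> (b -> ~a)))))))): min(1, 1 − 0.57 + 1) = 1
  Łukasiewicz value = 1
Difference: 0 − 1 = -1.00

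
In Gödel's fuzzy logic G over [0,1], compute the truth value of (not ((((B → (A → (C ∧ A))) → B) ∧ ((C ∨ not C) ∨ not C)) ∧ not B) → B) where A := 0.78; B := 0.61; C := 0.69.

(C ∧ A) = min(0.69, 0.78) = 0.69
(A → (C ∧ A)): 0.78 > 0.69, so result = 0.69
(B → (A → (C ∧ A))): 0.61 ≤ 0.69, so result = 1
((B → (A → (C ∧ A))) → B): 1 > 0.61, so result = 0.61
not C: Gödel ¬ of 0.69 = 0 (operand ≠ 0)
(C ∨ not C) = max(0.69, 0) = 0.69
not C: Gödel ¬ of 0.69 = 0 (operand ≠ 0)
((C ∨ not C) ∨ not C) = max(0.69, 0) = 0.69
(((B → (A → (C ∧ A))) → B) ∧ ((C ∨ not C) ∨ not C)) = min(0.61, 0.69) = 0.61
not B: Gödel ¬ of 0.61 = 0 (operand ≠ 0)
((((B → (A → (C ∧ A))) → B) ∧ ((C ∨ not C) ∨ not C)) ∧ not B) = min(0.61, 0) = 0
not ((((B → (A → (C ∧ A))) → B) ∧ ((C ∨ not C) ∨ not C)) ∧ not B): Gödel ¬ of 0 = 1 (operand is 0)
(not ((((B → (A → (C ∧ A))) → B) ∧ ((C ∨ not C) ∨ not C)) ∧ not B) → B): 1 > 0.61, so result = 0.61

0.61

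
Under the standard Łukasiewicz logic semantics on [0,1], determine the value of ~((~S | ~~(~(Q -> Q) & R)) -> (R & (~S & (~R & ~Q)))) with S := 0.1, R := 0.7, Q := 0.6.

0.60

~S: Łukasiewicz ¬ gives 1 − 0.1 = 0.9
(Q -> Q): min(1, 1 − 0.6 + 0.6) = 1
~(Q -> Q): Łukasiewicz ¬ gives 1 − 1 = 0
(~(Q -> Q) & R) = min(0, 0.7) = 0
~(~(Q -> Q) & R): Łukasiewicz ¬ gives 1 − 0 = 1
~~(~(Q -> Q) & R): Łukasiewicz ¬ gives 1 − 1 = 0
(~S | ~~(~(Q -> Q) & R)) = max(0.9, 0) = 0.9
~S: Łukasiewicz ¬ gives 1 − 0.1 = 0.9
~R: Łukasiewicz ¬ gives 1 − 0.7 = 0.3
~Q: Łukasiewicz ¬ gives 1 − 0.6 = 0.4
(~R & ~Q) = min(0.3, 0.4) = 0.3
(~S & (~R & ~Q)) = min(0.9, 0.3) = 0.3
(R & (~S & (~R & ~Q))) = min(0.7, 0.3) = 0.3
((~S | ~~(~(Q -> Q) & R)) -> (R & (~S & (~R & ~Q)))): min(1, 1 − 0.9 + 0.3) = 0.4
~((~S | ~~(~(Q -> Q) & R)) -> (R & (~S & (~R & ~Q)))): Łukasiewicz ¬ gives 1 − 0.4 = 0.6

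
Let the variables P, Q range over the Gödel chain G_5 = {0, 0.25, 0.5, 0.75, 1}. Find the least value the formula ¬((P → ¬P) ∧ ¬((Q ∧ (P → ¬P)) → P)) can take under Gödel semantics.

0.00

The minimum is attained at P = 0, Q = 0.25:
  ¬P: Gödel ¬ of 0 = 1 (operand is 0)
  (P → ¬P): 0 ≤ 1, so result = 1
  ¬P: Gödel ¬ of 0 = 1 (operand is 0)
  (P → ¬P): 0 ≤ 1, so result = 1
  (Q ∧ (P → ¬P)) = min(0.25, 1) = 0.25
  ((Q ∧ (P → ¬P)) → P): 0.25 > 0, so result = 0
  ¬((Q ∧ (P → ¬P)) → P): Gödel ¬ of 0 = 1 (operand is 0)
  ((P → ¬P) ∧ ¬((Q ∧ (P → ¬P)) → P)) = min(1, 1) = 1
  ¬((P → ¬P) ∧ ¬((Q ∧ (P → ¬P)) → P)): Gödel ¬ of 1 = 0 (operand ≠ 0)
Checking all 25 assignments confirms none give a value below 0.00.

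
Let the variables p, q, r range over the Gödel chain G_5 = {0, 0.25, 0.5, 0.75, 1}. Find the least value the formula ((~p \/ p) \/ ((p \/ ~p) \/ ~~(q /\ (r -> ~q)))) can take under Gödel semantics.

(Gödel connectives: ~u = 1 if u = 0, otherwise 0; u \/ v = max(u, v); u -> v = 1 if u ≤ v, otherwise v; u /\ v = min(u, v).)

0.25

The minimum is attained at p = 0.25, q = 0, r = 0:
  ~p: Gödel ¬ of 0.25 = 0 (operand ≠ 0)
  (~p \/ p) = max(0, 0.25) = 0.25
  ~p: Gödel ¬ of 0.25 = 0 (operand ≠ 0)
  (p \/ ~p) = max(0.25, 0) = 0.25
  ~q: Gödel ¬ of 0 = 1 (operand is 0)
  (r -> ~q): 0 ≤ 1, so result = 1
  (q /\ (r -> ~q)) = min(0, 1) = 0
  ~(q /\ (r -> ~q)): Gödel ¬ of 0 = 1 (operand is 0)
  ~~(q /\ (r -> ~q)): Gödel ¬ of 1 = 0 (operand ≠ 0)
  ((p \/ ~p) \/ ~~(q /\ (r -> ~q))) = max(0.25, 0) = 0.25
  ((~p \/ p) \/ ((p \/ ~p) \/ ~~(q /\ (r -> ~q)))) = max(0.25, 0.25) = 0.25
Checking all 125 assignments confirms none give a value below 0.25.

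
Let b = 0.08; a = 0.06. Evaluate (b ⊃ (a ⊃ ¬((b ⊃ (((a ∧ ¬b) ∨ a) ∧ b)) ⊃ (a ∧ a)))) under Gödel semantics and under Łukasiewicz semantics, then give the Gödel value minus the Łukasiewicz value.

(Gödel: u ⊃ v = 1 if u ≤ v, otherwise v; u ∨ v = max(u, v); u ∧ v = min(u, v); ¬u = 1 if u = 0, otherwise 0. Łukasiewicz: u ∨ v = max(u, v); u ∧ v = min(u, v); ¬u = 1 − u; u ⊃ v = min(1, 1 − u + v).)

-1.00

Gödel evaluation:
  ¬b: Gödel ¬ of 0.08 = 0 (operand ≠ 0)
  (a ∧ ¬b) = min(0.06, 0) = 0
  ((a ∧ ¬b) ∨ a) = max(0, 0.06) = 0.06
  (((a ∧ ¬b) ∨ a) ∧ b) = min(0.06, 0.08) = 0.06
  (b ⊃ (((a ∧ ¬b) ∨ a) ∧ b)): 0.08 > 0.06, so result = 0.06
  (a ∧ a) = min(0.06, 0.06) = 0.06
  ((b ⊃ (((a ∧ ¬b) ∨ a) ∧ b)) ⊃ (a ∧ a)): 0.06 ≤ 0.06, so result = 1
  ¬((b ⊃ (((a ∧ ¬b) ∨ a) ∧ b)) ⊃ (a ∧ a)): Gödel ¬ of 1 = 0 (operand ≠ 0)
  (a ⊃ ¬((b ⊃ (((a ∧ ¬b) ∨ a) ∧ b)) ⊃ (a ∧ a))): 0.06 > 0, so result = 0
  (b ⊃ (a ⊃ ¬((b ⊃ (((a ∧ ¬b) ∨ a) ∧ b)) ⊃ (a ∧ a)))): 0.08 > 0, so result = 0
  Gödel value = 0
Łukasiewicz evaluation:
  ¬b: Łukasiewicz ¬ gives 1 − 0.08 = 0.92
  (a ∧ ¬b) = min(0.06, 0.92) = 0.06
  ((a ∧ ¬b) ∨ a) = max(0.06, 0.06) = 0.06
  (((a ∧ ¬b) ∨ a) ∧ b) = min(0.06, 0.08) = 0.06
  (b ⊃ (((a ∧ ¬b) ∨ a) ∧ b)): min(1, 1 − 0.08 + 0.06) = 0.98
  (a ∧ a) = min(0.06, 0.06) = 0.06
  ((b ⊃ (((a ∧ ¬b) ∨ a) ∧ b)) ⊃ (a ∧ a)): min(1, 1 − 0.98 + 0.06) = 0.08
  ¬((b ⊃ (((a ∧ ¬b) ∨ a) ∧ b)) ⊃ (a ∧ a)): Łukasiewicz ¬ gives 1 − 0.08 = 0.92
  (a ⊃ ¬((b ⊃ (((a ∧ ¬b) ∨ a) ∧ b)) ⊃ (a ∧ a))): min(1, 1 − 0.06 + 0.92) = 1
  (b ⊃ (a ⊃ ¬((b ⊃ (((a ∧ ¬b) ∨ a) ∧ b)) ⊃ (a ∧ a)))): min(1, 1 − 0.08 + 1) = 1
  Łukasiewicz value = 1
Difference: 0 − 1 = -1.00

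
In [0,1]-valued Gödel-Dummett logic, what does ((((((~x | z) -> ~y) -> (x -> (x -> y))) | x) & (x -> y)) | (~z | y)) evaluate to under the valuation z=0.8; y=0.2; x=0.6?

~x: Gödel ¬ of 0.6 = 0 (operand ≠ 0)
(~x | z) = max(0, 0.8) = 0.8
~y: Gödel ¬ of 0.2 = 0 (operand ≠ 0)
((~x | z) -> ~y): 0.8 > 0, so result = 0
(x -> y): 0.6 > 0.2, so result = 0.2
(x -> (x -> y)): 0.6 > 0.2, so result = 0.2
(((~x | z) -> ~y) -> (x -> (x -> y))): 0 ≤ 0.2, so result = 1
((((~x | z) -> ~y) -> (x -> (x -> y))) | x) = max(1, 0.6) = 1
(x -> y): 0.6 > 0.2, so result = 0.2
(((((~x | z) -> ~y) -> (x -> (x -> y))) | x) & (x -> y)) = min(1, 0.2) = 0.2
~z: Gödel ¬ of 0.8 = 0 (operand ≠ 0)
(~z | y) = max(0, 0.2) = 0.2
((((((~x | z) -> ~y) -> (x -> (x -> y))) | x) & (x -> y)) | (~z | y)) = max(0.2, 0.2) = 0.2

0.20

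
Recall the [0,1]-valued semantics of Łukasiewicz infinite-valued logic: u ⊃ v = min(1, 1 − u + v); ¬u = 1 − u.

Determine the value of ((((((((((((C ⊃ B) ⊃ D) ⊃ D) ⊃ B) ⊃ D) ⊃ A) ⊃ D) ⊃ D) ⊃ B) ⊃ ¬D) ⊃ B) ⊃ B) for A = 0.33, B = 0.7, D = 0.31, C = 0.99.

(C ⊃ B): min(1, 1 − 0.99 + 0.7) = 0.71
((C ⊃ B) ⊃ D): min(1, 1 − 0.71 + 0.31) = 0.6
(((C ⊃ B) ⊃ D) ⊃ D): min(1, 1 − 0.6 + 0.31) = 0.71
((((C ⊃ B) ⊃ D) ⊃ D) ⊃ B): min(1, 1 − 0.71 + 0.7) = 0.99
(((((C ⊃ B) ⊃ D) ⊃ D) ⊃ B) ⊃ D): min(1, 1 − 0.99 + 0.31) = 0.32
((((((C ⊃ B) ⊃ D) ⊃ D) ⊃ B) ⊃ D) ⊃ A): min(1, 1 − 0.32 + 0.33) = 1
(((((((C ⊃ B) ⊃ D) ⊃ D) ⊃ B) ⊃ D) ⊃ A) ⊃ D): min(1, 1 − 1 + 0.31) = 0.31
((((((((C ⊃ B) ⊃ D) ⊃ D) ⊃ B) ⊃ D) ⊃ A) ⊃ D) ⊃ D): min(1, 1 − 0.31 + 0.31) = 1
(((((((((C ⊃ B) ⊃ D) ⊃ D) ⊃ B) ⊃ D) ⊃ A) ⊃ D) ⊃ D) ⊃ B): min(1, 1 − 1 + 0.7) = 0.7
¬D: Łukasiewicz ¬ gives 1 − 0.31 = 0.69
((((((((((C ⊃ B) ⊃ D) ⊃ D) ⊃ B) ⊃ D) ⊃ A) ⊃ D) ⊃ D) ⊃ B) ⊃ ¬D): min(1, 1 − 0.7 + 0.69) = 0.99
(((((((((((C ⊃ B) ⊃ D) ⊃ D) ⊃ B) ⊃ D) ⊃ A) ⊃ D) ⊃ D) ⊃ B) ⊃ ¬D) ⊃ B): min(1, 1 − 0.99 + 0.7) = 0.71
((((((((((((C ⊃ B) ⊃ D) ⊃ D) ⊃ B) ⊃ D) ⊃ A) ⊃ D) ⊃ D) ⊃ B) ⊃ ¬D) ⊃ B) ⊃ B): min(1, 1 − 0.71 + 0.7) = 0.99

0.99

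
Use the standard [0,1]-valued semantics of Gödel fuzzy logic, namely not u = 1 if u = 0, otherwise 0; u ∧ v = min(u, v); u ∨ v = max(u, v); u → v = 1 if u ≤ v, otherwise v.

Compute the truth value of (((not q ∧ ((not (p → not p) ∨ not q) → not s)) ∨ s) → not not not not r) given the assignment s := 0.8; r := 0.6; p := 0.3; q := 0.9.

1.00

not q: Gödel ¬ of 0.9 = 0 (operand ≠ 0)
not p: Gödel ¬ of 0.3 = 0 (operand ≠ 0)
(p → not p): 0.3 > 0, so result = 0
not (p → not p): Gödel ¬ of 0 = 1 (operand is 0)
not q: Gödel ¬ of 0.9 = 0 (operand ≠ 0)
(not (p → not p) ∨ not q) = max(1, 0) = 1
not s: Gödel ¬ of 0.8 = 0 (operand ≠ 0)
((not (p → not p) ∨ not q) → not s): 1 > 0, so result = 0
(not q ∧ ((not (p → not p) ∨ not q) → not s)) = min(0, 0) = 0
((not q ∧ ((not (p → not p) ∨ not q) → not s)) ∨ s) = max(0, 0.8) = 0.8
not r: Gödel ¬ of 0.6 = 0 (operand ≠ 0)
not not r: Gödel ¬ of 0 = 1 (operand is 0)
not not not r: Gödel ¬ of 1 = 0 (operand ≠ 0)
not not not not r: Gödel ¬ of 0 = 1 (operand is 0)
(((not q ∧ ((not (p → not p) ∨ not q) → not s)) ∨ s) → not not not not r): 0.8 ≤ 1, so result = 1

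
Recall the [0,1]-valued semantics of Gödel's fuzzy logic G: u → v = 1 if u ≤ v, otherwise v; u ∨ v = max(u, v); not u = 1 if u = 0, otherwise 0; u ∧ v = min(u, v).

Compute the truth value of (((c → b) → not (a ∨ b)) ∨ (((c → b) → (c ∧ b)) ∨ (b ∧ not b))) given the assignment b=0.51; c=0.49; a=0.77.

(c → b): 0.49 ≤ 0.51, so result = 1
(a ∨ b) = max(0.77, 0.51) = 0.77
not (a ∨ b): Gödel ¬ of 0.77 = 0 (operand ≠ 0)
((c → b) → not (a ∨ b)): 1 > 0, so result = 0
(c → b): 0.49 ≤ 0.51, so result = 1
(c ∧ b) = min(0.49, 0.51) = 0.49
((c → b) → (c ∧ b)): 1 > 0.49, so result = 0.49
not b: Gödel ¬ of 0.51 = 0 (operand ≠ 0)
(b ∧ not b) = min(0.51, 0) = 0
(((c → b) → (c ∧ b)) ∨ (b ∧ not b)) = max(0.49, 0) = 0.49
(((c → b) → not (a ∨ b)) ∨ (((c → b) → (c ∧ b)) ∨ (b ∧ not b))) = max(0, 0.49) = 0.49

0.49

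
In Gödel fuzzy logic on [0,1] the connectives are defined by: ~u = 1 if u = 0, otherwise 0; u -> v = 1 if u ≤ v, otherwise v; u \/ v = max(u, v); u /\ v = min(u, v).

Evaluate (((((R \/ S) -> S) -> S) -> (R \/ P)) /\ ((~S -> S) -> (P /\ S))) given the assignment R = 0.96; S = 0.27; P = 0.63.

(R \/ S) = max(0.96, 0.27) = 0.96
((R \/ S) -> S): 0.96 > 0.27, so result = 0.27
(((R \/ S) -> S) -> S): 0.27 ≤ 0.27, so result = 1
(R \/ P) = max(0.96, 0.63) = 0.96
((((R \/ S) -> S) -> S) -> (R \/ P)): 1 > 0.96, so result = 0.96
~S: Gödel ¬ of 0.27 = 0 (operand ≠ 0)
(~S -> S): 0 ≤ 0.27, so result = 1
(P /\ S) = min(0.63, 0.27) = 0.27
((~S -> S) -> (P /\ S)): 1 > 0.27, so result = 0.27
(((((R \/ S) -> S) -> S) -> (R \/ P)) /\ ((~S -> S) -> (P /\ S))) = min(0.96, 0.27) = 0.27

0.27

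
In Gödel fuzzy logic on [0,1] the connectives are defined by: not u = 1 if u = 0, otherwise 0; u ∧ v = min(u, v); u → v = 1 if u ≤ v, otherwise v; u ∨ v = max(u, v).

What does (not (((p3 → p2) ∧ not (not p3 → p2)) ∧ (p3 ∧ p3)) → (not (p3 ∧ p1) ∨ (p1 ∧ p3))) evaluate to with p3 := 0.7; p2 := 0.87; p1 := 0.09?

(p3 → p2): 0.7 ≤ 0.87, so result = 1
not p3: Gödel ¬ of 0.7 = 0 (operand ≠ 0)
(not p3 → p2): 0 ≤ 0.87, so result = 1
not (not p3 → p2): Gödel ¬ of 1 = 0 (operand ≠ 0)
((p3 → p2) ∧ not (not p3 → p2)) = min(1, 0) = 0
(p3 ∧ p3) = min(0.7, 0.7) = 0.7
(((p3 → p2) ∧ not (not p3 → p2)) ∧ (p3 ∧ p3)) = min(0, 0.7) = 0
not (((p3 → p2) ∧ not (not p3 → p2)) ∧ (p3 ∧ p3)): Gödel ¬ of 0 = 1 (operand is 0)
(p3 ∧ p1) = min(0.7, 0.09) = 0.09
not (p3 ∧ p1): Gödel ¬ of 0.09 = 0 (operand ≠ 0)
(p1 ∧ p3) = min(0.09, 0.7) = 0.09
(not (p3 ∧ p1) ∨ (p1 ∧ p3)) = max(0, 0.09) = 0.09
(not (((p3 → p2) ∧ not (not p3 → p2)) ∧ (p3 ∧ p3)) → (not (p3 ∧ p1) ∨ (p1 ∧ p3))): 1 > 0.09, so result = 0.09

0.09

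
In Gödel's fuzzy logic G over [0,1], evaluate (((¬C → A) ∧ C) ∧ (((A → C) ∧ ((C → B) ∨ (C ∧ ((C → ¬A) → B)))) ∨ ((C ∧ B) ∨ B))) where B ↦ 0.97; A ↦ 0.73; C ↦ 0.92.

¬C: Gödel ¬ of 0.92 = 0 (operand ≠ 0)
(¬C → A): 0 ≤ 0.73, so result = 1
((¬C → A) ∧ C) = min(1, 0.92) = 0.92
(A → C): 0.73 ≤ 0.92, so result = 1
(C → B): 0.92 ≤ 0.97, so result = 1
¬A: Gödel ¬ of 0.73 = 0 (operand ≠ 0)
(C → ¬A): 0.92 > 0, so result = 0
((C → ¬A) → B): 0 ≤ 0.97, so result = 1
(C ∧ ((C → ¬A) → B)) = min(0.92, 1) = 0.92
((C → B) ∨ (C ∧ ((C → ¬A) → B))) = max(1, 0.92) = 1
((A → C) ∧ ((C → B) ∨ (C ∧ ((C → ¬A) → B)))) = min(1, 1) = 1
(C ∧ B) = min(0.92, 0.97) = 0.92
((C ∧ B) ∨ B) = max(0.92, 0.97) = 0.97
(((A → C) ∧ ((C → B) ∨ (C ∧ ((C → ¬A) → B)))) ∨ ((C ∧ B) ∨ B)) = max(1, 0.97) = 1
(((¬C → A) ∧ C) ∧ (((A → C) ∧ ((C → B) ∨ (C ∧ ((C → ¬A) → B)))) ∨ ((C ∧ B) ∨ B))) = min(0.92, 1) = 0.92

0.92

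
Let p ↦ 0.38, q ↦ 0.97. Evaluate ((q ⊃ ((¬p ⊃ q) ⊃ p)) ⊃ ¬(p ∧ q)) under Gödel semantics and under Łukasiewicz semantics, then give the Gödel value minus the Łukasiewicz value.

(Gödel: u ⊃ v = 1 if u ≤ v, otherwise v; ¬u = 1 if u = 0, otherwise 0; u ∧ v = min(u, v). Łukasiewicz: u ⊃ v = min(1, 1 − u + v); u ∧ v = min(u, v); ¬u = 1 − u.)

-1.00

Gödel evaluation:
  ¬p: Gödel ¬ of 0.38 = 0 (operand ≠ 0)
  (¬p ⊃ q): 0 ≤ 0.97, so result = 1
  ((¬p ⊃ q) ⊃ p): 1 > 0.38, so result = 0.38
  (q ⊃ ((¬p ⊃ q) ⊃ p)): 0.97 > 0.38, so result = 0.38
  (p ∧ q) = min(0.38, 0.97) = 0.38
  ¬(p ∧ q): Gödel ¬ of 0.38 = 0 (operand ≠ 0)
  ((q ⊃ ((¬p ⊃ q) ⊃ p)) ⊃ ¬(p ∧ q)): 0.38 > 0, so result = 0
  Gödel value = 0
Łukasiewicz evaluation:
  ¬p: Łukasiewicz ¬ gives 1 − 0.38 = 0.62
  (¬p ⊃ q): min(1, 1 − 0.62 + 0.97) = 1
  ((¬p ⊃ q) ⊃ p): min(1, 1 − 1 + 0.38) = 0.38
  (q ⊃ ((¬p ⊃ q) ⊃ p)): min(1, 1 − 0.97 + 0.38) = 0.41
  (p ∧ q) = min(0.38, 0.97) = 0.38
  ¬(p ∧ q): Łukasiewicz ¬ gives 1 − 0.38 = 0.62
  ((q ⊃ ((¬p ⊃ q) ⊃ p)) ⊃ ¬(p ∧ q)): min(1, 1 − 0.41 + 0.62) = 1
  Łukasiewicz value = 1
Difference: 0 − 1 = -1.00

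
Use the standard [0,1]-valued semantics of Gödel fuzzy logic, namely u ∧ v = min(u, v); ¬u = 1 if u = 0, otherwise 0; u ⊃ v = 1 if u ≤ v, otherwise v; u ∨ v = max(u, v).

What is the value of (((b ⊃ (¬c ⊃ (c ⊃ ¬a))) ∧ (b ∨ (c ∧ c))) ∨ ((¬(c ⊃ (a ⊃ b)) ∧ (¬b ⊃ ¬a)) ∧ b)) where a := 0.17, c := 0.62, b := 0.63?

0.63

¬c: Gödel ¬ of 0.62 = 0 (operand ≠ 0)
¬a: Gödel ¬ of 0.17 = 0 (operand ≠ 0)
(c ⊃ ¬a): 0.62 > 0, so result = 0
(¬c ⊃ (c ⊃ ¬a)): 0 ≤ 0, so result = 1
(b ⊃ (¬c ⊃ (c ⊃ ¬a))): 0.63 ≤ 1, so result = 1
(c ∧ c) = min(0.62, 0.62) = 0.62
(b ∨ (c ∧ c)) = max(0.63, 0.62) = 0.63
((b ⊃ (¬c ⊃ (c ⊃ ¬a))) ∧ (b ∨ (c ∧ c))) = min(1, 0.63) = 0.63
(a ⊃ b): 0.17 ≤ 0.63, so result = 1
(c ⊃ (a ⊃ b)): 0.62 ≤ 1, so result = 1
¬(c ⊃ (a ⊃ b)): Gödel ¬ of 1 = 0 (operand ≠ 0)
¬b: Gödel ¬ of 0.63 = 0 (operand ≠ 0)
¬a: Gödel ¬ of 0.17 = 0 (operand ≠ 0)
(¬b ⊃ ¬a): 0 ≤ 0, so result = 1
(¬(c ⊃ (a ⊃ b)) ∧ (¬b ⊃ ¬a)) = min(0, 1) = 0
((¬(c ⊃ (a ⊃ b)) ∧ (¬b ⊃ ¬a)) ∧ b) = min(0, 0.63) = 0
(((b ⊃ (¬c ⊃ (c ⊃ ¬a))) ∧ (b ∨ (c ∧ c))) ∨ ((¬(c ⊃ (a ⊃ b)) ∧ (¬b ⊃ ¬a)) ∧ b)) = max(0.63, 0) = 0.63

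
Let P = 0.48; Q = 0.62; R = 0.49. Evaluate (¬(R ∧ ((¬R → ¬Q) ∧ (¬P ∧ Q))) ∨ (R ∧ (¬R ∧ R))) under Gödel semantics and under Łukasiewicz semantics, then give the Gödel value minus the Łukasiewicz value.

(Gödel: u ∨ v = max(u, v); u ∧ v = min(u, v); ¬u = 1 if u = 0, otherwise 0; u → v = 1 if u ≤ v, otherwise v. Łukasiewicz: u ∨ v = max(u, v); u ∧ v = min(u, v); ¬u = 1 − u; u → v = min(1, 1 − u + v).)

Gödel evaluation:
  ¬R: Gödel ¬ of 0.49 = 0 (operand ≠ 0)
  ¬Q: Gödel ¬ of 0.62 = 0 (operand ≠ 0)
  (¬R → ¬Q): 0 ≤ 0, so result = 1
  ¬P: Gödel ¬ of 0.48 = 0 (operand ≠ 0)
  (¬P ∧ Q) = min(0, 0.62) = 0
  ((¬R → ¬Q) ∧ (¬P ∧ Q)) = min(1, 0) = 0
  (R ∧ ((¬R → ¬Q) ∧ (¬P ∧ Q))) = min(0.49, 0) = 0
  ¬(R ∧ ((¬R → ¬Q) ∧ (¬P ∧ Q))): Gödel ¬ of 0 = 1 (operand is 0)
  ¬R: Gödel ¬ of 0.49 = 0 (operand ≠ 0)
  (¬R ∧ R) = min(0, 0.49) = 0
  (R ∧ (¬R ∧ R)) = min(0.49, 0) = 0
  (¬(R ∧ ((¬R → ¬Q) ∧ (¬P ∧ Q))) ∨ (R ∧ (¬R ∧ R))) = max(1, 0) = 1
  Gödel value = 1
Łukasiewicz evaluation:
  ¬R: Łukasiewicz ¬ gives 1 − 0.49 = 0.51
  ¬Q: Łukasiewicz ¬ gives 1 − 0.62 = 0.38
  (¬R → ¬Q): min(1, 1 − 0.51 + 0.38) = 0.87
  ¬P: Łukasiewicz ¬ gives 1 − 0.48 = 0.52
  (¬P ∧ Q) = min(0.52, 0.62) = 0.52
  ((¬R → ¬Q) ∧ (¬P ∧ Q)) = min(0.87, 0.52) = 0.52
  (R ∧ ((¬R → ¬Q) ∧ (¬P ∧ Q))) = min(0.49, 0.52) = 0.49
  ¬(R ∧ ((¬R → ¬Q) ∧ (¬P ∧ Q))): Łukasiewicz ¬ gives 1 − 0.49 = 0.51
  ¬R: Łukasiewicz ¬ gives 1 − 0.49 = 0.51
  (¬R ∧ R) = min(0.51, 0.49) = 0.49
  (R ∧ (¬R ∧ R)) = min(0.49, 0.49) = 0.49
  (¬(R ∧ ((¬R → ¬Q) ∧ (¬P ∧ Q))) ∨ (R ∧ (¬R ∧ R))) = max(0.51, 0.49) = 0.51
  Łukasiewicz value = 0.51
Difference: 1 − 0.51 = 0.49

0.49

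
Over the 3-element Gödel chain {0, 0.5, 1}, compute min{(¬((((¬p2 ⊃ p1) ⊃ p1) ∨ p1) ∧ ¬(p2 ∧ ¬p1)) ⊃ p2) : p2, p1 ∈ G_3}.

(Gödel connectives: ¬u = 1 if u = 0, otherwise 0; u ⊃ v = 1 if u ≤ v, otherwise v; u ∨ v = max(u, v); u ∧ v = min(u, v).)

0.50

The minimum is attained at p2 = 0.5, p1 = 0:
  ¬p2: Gödel ¬ of 0.5 = 0 (operand ≠ 0)
  (¬p2 ⊃ p1): 0 ≤ 0, so result = 1
  ((¬p2 ⊃ p1) ⊃ p1): 1 > 0, so result = 0
  (((¬p2 ⊃ p1) ⊃ p1) ∨ p1) = max(0, 0) = 0
  ¬p1: Gödel ¬ of 0 = 1 (operand is 0)
  (p2 ∧ ¬p1) = min(0.5, 1) = 0.5
  ¬(p2 ∧ ¬p1): Gödel ¬ of 0.5 = 0 (operand ≠ 0)
  ((((¬p2 ⊃ p1) ⊃ p1) ∨ p1) ∧ ¬(p2 ∧ ¬p1)) = min(0, 0) = 0
  ¬((((¬p2 ⊃ p1) ⊃ p1) ∨ p1) ∧ ¬(p2 ∧ ¬p1)): Gödel ¬ of 0 = 1 (operand is 0)
  (¬((((¬p2 ⊃ p1) ⊃ p1) ∨ p1) ∧ ¬(p2 ∧ ¬p1)) ⊃ p2): 1 > 0.5, so result = 0.5
Checking all 9 assignments confirms none give a value below 0.50.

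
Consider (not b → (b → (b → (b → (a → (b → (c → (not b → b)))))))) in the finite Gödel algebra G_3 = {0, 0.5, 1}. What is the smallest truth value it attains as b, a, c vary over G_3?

Every assignment gives 1. For instance at b = 0, a = 0, c = 0:
  not b: Gödel ¬ of 0 = 1 (operand is 0)
  not b: Gödel ¬ of 0 = 1 (operand is 0)
  (not b → b): 1 > 0, so result = 0
  (c → (not b → b)): 0 ≤ 0, so result = 1
  (b → (c → (not b → b))): 0 ≤ 1, so result = 1
  (a → (b → (c → (not b → b)))): 0 ≤ 1, so result = 1
  (b → (a → (b → (c → (not b → b))))): 0 ≤ 1, so result = 1
  (b → (b → (a → (b → (c → (not b → b)))))): 0 ≤ 1, so result = 1
  (b → (b → (b → (a → (b → (c → (not b → b))))))): 0 ≤ 1, so result = 1
  (not b → (b → (b → (b → (a → (b → (c → (not b → b)))))))): 1 ≤ 1, so result = 1
All 27 assignments give value 1 — the formula is a G_3-tautology.

1.00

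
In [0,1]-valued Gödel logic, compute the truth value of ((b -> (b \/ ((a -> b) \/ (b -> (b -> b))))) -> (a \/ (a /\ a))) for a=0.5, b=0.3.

0.50

(a -> b): 0.5 > 0.3, so result = 0.3
(b -> b): 0.3 ≤ 0.3, so result = 1
(b -> (b -> b)): 0.3 ≤ 1, so result = 1
((a -> b) \/ (b -> (b -> b))) = max(0.3, 1) = 1
(b \/ ((a -> b) \/ (b -> (b -> b)))) = max(0.3, 1) = 1
(b -> (b \/ ((a -> b) \/ (b -> (b -> b))))): 0.3 ≤ 1, so result = 1
(a /\ a) = min(0.5, 0.5) = 0.5
(a \/ (a /\ a)) = max(0.5, 0.5) = 0.5
((b -> (b \/ ((a -> b) \/ (b -> (b -> b))))) -> (a \/ (a /\ a))): 1 > 0.5, so result = 0.5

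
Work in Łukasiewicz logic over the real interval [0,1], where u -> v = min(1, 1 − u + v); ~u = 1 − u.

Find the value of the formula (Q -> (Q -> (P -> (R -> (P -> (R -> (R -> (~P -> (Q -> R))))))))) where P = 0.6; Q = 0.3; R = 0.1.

~P: Łukasiewicz ¬ gives 1 − 0.6 = 0.4
(Q -> R): min(1, 1 − 0.3 + 0.1) = 0.8
(~P -> (Q -> R)): min(1, 1 − 0.4 + 0.8) = 1
(R -> (~P -> (Q -> R))): min(1, 1 − 0.1 + 1) = 1
(R -> (R -> (~P -> (Q -> R)))): min(1, 1 − 0.1 + 1) = 1
(P -> (R -> (R -> (~P -> (Q -> R))))): min(1, 1 − 0.6 + 1) = 1
(R -> (P -> (R -> (R -> (~P -> (Q -> R)))))): min(1, 1 − 0.1 + 1) = 1
(P -> (R -> (P -> (R -> (R -> (~P -> (Q -> R))))))): min(1, 1 − 0.6 + 1) = 1
(Q -> (P -> (R -> (P -> (R -> (R -> (~P -> (Q -> R)))))))): min(1, 1 − 0.3 + 1) = 1
(Q -> (Q -> (P -> (R -> (P -> (R -> (R -> (~P -> (Q -> R))))))))): min(1, 1 − 0.3 + 1) = 1

1.00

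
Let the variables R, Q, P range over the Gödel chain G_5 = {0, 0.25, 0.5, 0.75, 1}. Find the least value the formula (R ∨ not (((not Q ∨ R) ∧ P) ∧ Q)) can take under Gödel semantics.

The minimum is attained at R = 0.25, Q = 0.25, P = 0.25:
  not Q: Gödel ¬ of 0.25 = 0 (operand ≠ 0)
  (not Q ∨ R) = max(0, 0.25) = 0.25
  ((not Q ∨ R) ∧ P) = min(0.25, 0.25) = 0.25
  (((not Q ∨ R) ∧ P) ∧ Q) = min(0.25, 0.25) = 0.25
  not (((not Q ∨ R) ∧ P) ∧ Q): Gödel ¬ of 0.25 = 0 (operand ≠ 0)
  (R ∨ not (((not Q ∨ R) ∧ P) ∧ Q)) = max(0.25, 0) = 0.25
Checking all 125 assignments confirms none give a value below 0.25.

0.25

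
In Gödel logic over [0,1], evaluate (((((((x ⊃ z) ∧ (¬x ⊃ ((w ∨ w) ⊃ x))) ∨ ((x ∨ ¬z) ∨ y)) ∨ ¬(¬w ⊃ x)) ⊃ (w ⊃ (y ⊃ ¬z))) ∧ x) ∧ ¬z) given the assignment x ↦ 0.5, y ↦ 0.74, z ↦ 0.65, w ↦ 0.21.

(x ⊃ z): 0.5 ≤ 0.65, so result = 1
¬x: Gödel ¬ of 0.5 = 0 (operand ≠ 0)
(w ∨ w) = max(0.21, 0.21) = 0.21
((w ∨ w) ⊃ x): 0.21 ≤ 0.5, so result = 1
(¬x ⊃ ((w ∨ w) ⊃ x)): 0 ≤ 1, so result = 1
((x ⊃ z) ∧ (¬x ⊃ ((w ∨ w) ⊃ x))) = min(1, 1) = 1
¬z: Gödel ¬ of 0.65 = 0 (operand ≠ 0)
(x ∨ ¬z) = max(0.5, 0) = 0.5
((x ∨ ¬z) ∨ y) = max(0.5, 0.74) = 0.74
(((x ⊃ z) ∧ (¬x ⊃ ((w ∨ w) ⊃ x))) ∨ ((x ∨ ¬z) ∨ y)) = max(1, 0.74) = 1
¬w: Gödel ¬ of 0.21 = 0 (operand ≠ 0)
(¬w ⊃ x): 0 ≤ 0.5, so result = 1
¬(¬w ⊃ x): Gödel ¬ of 1 = 0 (operand ≠ 0)
((((x ⊃ z) ∧ (¬x ⊃ ((w ∨ w) ⊃ x))) ∨ ((x ∨ ¬z) ∨ y)) ∨ ¬(¬w ⊃ x)) = max(1, 0) = 1
¬z: Gödel ¬ of 0.65 = 0 (operand ≠ 0)
(y ⊃ ¬z): 0.74 > 0, so result = 0
(w ⊃ (y ⊃ ¬z)): 0.21 > 0, so result = 0
(((((x ⊃ z) ∧ (¬x ⊃ ((w ∨ w) ⊃ x))) ∨ ((x ∨ ¬z) ∨ y)) ∨ ¬(¬w ⊃ x)) ⊃ (w ⊃ (y ⊃ ¬z))): 1 > 0, so result = 0
((((((x ⊃ z) ∧ (¬x ⊃ ((w ∨ w) ⊃ x))) ∨ ((x ∨ ¬z) ∨ y)) ∨ ¬(¬w ⊃ x)) ⊃ (w ⊃ (y ⊃ ¬z))) ∧ x) = min(0, 0.5) = 0
¬z: Gödel ¬ of 0.65 = 0 (operand ≠ 0)
(((((((x ⊃ z) ∧ (¬x ⊃ ((w ∨ w) ⊃ x))) ∨ ((x ∨ ¬z) ∨ y)) ∨ ¬(¬w ⊃ x)) ⊃ (w ⊃ (y ⊃ ¬z))) ∧ x) ∧ ¬z) = min(0, 0) = 0

0.00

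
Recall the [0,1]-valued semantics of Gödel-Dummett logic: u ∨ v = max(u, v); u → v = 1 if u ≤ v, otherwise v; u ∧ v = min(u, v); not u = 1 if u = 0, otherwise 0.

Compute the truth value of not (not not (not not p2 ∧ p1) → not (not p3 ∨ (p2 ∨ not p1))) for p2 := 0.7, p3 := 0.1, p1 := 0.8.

not p2: Gödel ¬ of 0.7 = 0 (operand ≠ 0)
not not p2: Gödel ¬ of 0 = 1 (operand is 0)
(not not p2 ∧ p1) = min(1, 0.8) = 0.8
not (not not p2 ∧ p1): Gödel ¬ of 0.8 = 0 (operand ≠ 0)
not not (not not p2 ∧ p1): Gödel ¬ of 0 = 1 (operand is 0)
not p3: Gödel ¬ of 0.1 = 0 (operand ≠ 0)
not p1: Gödel ¬ of 0.8 = 0 (operand ≠ 0)
(p2 ∨ not p1) = max(0.7, 0) = 0.7
(not p3 ∨ (p2 ∨ not p1)) = max(0, 0.7) = 0.7
not (not p3 ∨ (p2 ∨ not p1)): Gödel ¬ of 0.7 = 0 (operand ≠ 0)
(not not (not not p2 ∧ p1) → not (not p3 ∨ (p2 ∨ not p1))): 1 > 0, so result = 0
not (not not (not not p2 ∧ p1) → not (not p3 ∨ (p2 ∨ not p1))): Gödel ¬ of 0 = 1 (operand is 0)

1.00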